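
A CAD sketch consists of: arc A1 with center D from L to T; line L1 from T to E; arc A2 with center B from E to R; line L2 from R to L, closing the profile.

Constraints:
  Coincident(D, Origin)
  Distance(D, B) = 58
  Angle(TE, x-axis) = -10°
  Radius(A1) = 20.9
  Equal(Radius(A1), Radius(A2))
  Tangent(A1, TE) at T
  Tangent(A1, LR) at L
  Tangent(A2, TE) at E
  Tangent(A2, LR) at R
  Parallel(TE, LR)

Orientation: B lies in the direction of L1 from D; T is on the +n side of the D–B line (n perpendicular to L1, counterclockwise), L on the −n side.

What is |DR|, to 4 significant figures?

61.65

Tangency of A1 to both parallel lines with radius 20.9 puts T and L at D ± 20.9·n: T = (3.629, 20.58), L = (-3.629, -20.58). Equal radii place E and R the same way about B: E = B + 20.9·n = (60.75, 10.51), R = B − 20.9·n = (53.49, -30.65). Then |DR| = |R − D| = 61.65.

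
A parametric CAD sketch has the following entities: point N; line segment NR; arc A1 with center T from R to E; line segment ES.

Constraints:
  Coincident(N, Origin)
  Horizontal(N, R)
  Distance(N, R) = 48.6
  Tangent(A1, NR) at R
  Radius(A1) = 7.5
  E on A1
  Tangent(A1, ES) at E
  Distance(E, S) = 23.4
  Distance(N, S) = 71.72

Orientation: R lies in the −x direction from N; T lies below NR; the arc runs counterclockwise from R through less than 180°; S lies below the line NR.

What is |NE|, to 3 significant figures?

54.8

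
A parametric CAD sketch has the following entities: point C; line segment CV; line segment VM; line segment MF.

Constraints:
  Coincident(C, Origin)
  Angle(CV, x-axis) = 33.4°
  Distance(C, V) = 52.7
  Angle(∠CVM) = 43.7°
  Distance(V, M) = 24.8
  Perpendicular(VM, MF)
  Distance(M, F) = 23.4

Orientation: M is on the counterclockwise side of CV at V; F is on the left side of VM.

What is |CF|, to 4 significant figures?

18.61

∠CVM = 43.7°, so VM runs at 33.4° + (180° − 43.7°) = 169.7° from the x-axis; with |VM| = 24.8, M = V + 24.8·(cos 169.7°, sin 169.7°) = (19.60, 33.44). VM is perpendicular to MF; with |MF| = 23.4 on the left of VM, F = M + 23.4·(-0.1788, -0.9839) = (15.41, 10.42). Then |CF| = |F − C| = 18.61.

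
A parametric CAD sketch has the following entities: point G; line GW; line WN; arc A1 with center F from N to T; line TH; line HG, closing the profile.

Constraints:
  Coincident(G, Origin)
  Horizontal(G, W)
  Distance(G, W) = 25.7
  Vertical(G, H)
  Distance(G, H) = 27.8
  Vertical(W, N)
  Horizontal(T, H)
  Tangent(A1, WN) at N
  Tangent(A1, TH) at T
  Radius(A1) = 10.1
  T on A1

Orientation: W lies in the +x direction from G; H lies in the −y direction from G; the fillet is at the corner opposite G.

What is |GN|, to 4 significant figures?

31.21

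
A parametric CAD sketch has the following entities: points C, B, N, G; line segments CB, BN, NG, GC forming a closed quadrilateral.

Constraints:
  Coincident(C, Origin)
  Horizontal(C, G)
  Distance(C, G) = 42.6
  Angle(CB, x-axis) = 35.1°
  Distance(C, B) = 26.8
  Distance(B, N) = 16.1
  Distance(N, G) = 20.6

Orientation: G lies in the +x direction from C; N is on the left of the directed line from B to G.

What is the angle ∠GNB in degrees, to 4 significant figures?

88.38°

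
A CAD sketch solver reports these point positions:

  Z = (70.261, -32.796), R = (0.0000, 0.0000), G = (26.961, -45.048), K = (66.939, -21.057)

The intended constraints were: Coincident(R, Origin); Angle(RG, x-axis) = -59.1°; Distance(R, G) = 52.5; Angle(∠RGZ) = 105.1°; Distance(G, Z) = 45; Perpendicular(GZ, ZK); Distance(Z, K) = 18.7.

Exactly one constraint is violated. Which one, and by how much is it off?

Distance(Z, K) = 18.7 — off by 6.50.

R = (0.00, 0.00) ✓; RG at -59.10° ✓; |RG| = 52.50 ✓; ∠RGZ = 105.1° ✓; |GZ| = 45.00 ✓; ∠(GZ, ZK) = 90.00° ✓; |ZK| = 12.20 ✗.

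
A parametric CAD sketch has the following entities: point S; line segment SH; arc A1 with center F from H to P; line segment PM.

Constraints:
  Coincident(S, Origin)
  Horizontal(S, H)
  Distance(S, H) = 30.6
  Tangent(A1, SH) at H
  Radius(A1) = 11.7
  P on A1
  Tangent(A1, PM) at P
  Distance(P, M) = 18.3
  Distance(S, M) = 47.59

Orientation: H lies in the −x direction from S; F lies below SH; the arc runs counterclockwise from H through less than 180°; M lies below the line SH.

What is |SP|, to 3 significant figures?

44.5

Checks: |FP| = 11.70 ✓; ∠(FP, PM) = 90.00° ✓; |PM| = 18.30 ✓; |SM| = 47.59 ✓.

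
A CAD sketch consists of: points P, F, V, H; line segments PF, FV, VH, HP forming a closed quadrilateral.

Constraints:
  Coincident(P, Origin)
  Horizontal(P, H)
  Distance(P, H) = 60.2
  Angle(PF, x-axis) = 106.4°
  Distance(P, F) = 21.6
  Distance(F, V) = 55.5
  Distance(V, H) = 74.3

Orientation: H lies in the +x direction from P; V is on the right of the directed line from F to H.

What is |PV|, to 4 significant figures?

35.20

P is at the origin; P and H share the same y with |PH| = 60.2 and H in +x, so H = (60.2, 0). PF runs at 106.4° with |PF| = 21.6, so F = (-6.099, 20.72). V is determined by |FV| = 55.5 and |VH| = 74.3 together: it lies at the intersection of circle(F, 55.5) and circle(H, 74.3). With |FH| = 69.46, the foot of the radical line on FH is 17.17 from F and the perpendicular offset is √(55.5² − 17.17²) = 52.78. Taking the right-of-FH solution: V = (-5.460, -34.78).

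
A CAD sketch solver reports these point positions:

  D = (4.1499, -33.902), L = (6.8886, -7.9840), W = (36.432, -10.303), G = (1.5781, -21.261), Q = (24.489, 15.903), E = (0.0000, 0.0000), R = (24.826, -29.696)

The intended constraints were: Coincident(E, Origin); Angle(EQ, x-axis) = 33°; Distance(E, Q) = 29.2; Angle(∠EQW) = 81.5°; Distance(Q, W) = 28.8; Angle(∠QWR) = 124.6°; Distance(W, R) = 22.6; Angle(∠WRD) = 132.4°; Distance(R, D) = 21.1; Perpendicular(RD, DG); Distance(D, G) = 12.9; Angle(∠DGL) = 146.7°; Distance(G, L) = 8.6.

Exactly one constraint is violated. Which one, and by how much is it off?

Distance(G, L) = 8.6 — off by 5.70.

E = (0.00, 0.00) ✓; EQ at 33.00° ✓; |EQ| = 29.20 ✓; ∠EQW = 81.50° ✓; |QW| = 28.80 ✓; ∠QWR = 124.6° ✓; |WR| = 22.60 ✓; ∠WRD = 132.4° ✓; |RD| = 21.10 ✓; ∠(RD, DG) = 90.00° ✓; |DG| = 12.90 ✓; ∠DGL = 146.7° ✓; |GL| = 14.30 ✗.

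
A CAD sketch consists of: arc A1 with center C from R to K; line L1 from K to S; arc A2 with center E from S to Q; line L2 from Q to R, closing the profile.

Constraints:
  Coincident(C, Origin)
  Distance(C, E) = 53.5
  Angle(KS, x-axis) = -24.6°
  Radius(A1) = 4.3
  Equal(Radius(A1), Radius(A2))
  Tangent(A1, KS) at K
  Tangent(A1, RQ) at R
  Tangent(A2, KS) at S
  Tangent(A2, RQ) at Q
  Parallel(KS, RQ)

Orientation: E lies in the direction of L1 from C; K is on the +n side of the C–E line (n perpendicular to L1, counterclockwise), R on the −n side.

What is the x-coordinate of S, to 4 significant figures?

50.43

Tangency of A1 to both parallel lines with radius 4.3 puts K and R at C ± 4.3·n: K = (1.790, 3.910), R = (-1.790, -3.910). Equal radii place S and Q the same way about E: S = E + 4.3·n = (50.43, -18.36), Q = E − 4.3·n = (46.85, -26.18). So S.x = 50.43.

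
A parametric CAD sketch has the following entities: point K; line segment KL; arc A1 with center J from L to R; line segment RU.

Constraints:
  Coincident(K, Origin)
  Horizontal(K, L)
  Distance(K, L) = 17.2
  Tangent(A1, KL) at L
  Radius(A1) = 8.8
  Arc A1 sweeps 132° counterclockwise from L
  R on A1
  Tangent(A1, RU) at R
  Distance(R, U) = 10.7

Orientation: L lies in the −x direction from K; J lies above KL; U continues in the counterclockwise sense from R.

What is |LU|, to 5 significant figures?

22.648

On A1, L sits at bearing -90° from J; a 132° counterclockwise sweep puts R at bearing 42°, so R = J + 8.8·(cos 42°, sin 42°) = (-10.660, 14.688). A1 meets RU tangentially, so JR is at right angles to RU, so RU runs along (−sin 42°, cos 42°); with |RU| = 10.7, U = (-17.820, 22.640). Then |LU| = |U − L| = 22.648.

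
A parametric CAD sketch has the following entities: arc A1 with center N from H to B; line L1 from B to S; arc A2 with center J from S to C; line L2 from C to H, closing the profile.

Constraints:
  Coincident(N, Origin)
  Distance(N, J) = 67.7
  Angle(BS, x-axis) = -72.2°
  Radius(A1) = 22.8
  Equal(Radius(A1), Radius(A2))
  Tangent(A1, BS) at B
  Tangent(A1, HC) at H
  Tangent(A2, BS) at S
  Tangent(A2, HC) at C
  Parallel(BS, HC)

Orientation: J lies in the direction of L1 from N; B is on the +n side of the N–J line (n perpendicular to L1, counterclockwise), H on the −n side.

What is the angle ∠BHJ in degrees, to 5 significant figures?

71.388°

The slot axis is L1's direction at -72.2°, so u = (cos -72.2°, sin -72.2°) = (0.30570, -0.95213) and n = (−sin -72.2°, cos -72.2°) = (0.95213, 0.30570). N is at the origin and J lies 67.7 along u from N, so J = 67.7·u = (20.696, -64.459). Tangency of A1 to both parallel lines with radius 22.8 puts B and H at N ± 22.8·n: B = (21.709, 6.9699), H = (-21.709, -6.9699). Then cos ∠BHJ = HB·HJ / (|HB||HJ|), giving 71.388°.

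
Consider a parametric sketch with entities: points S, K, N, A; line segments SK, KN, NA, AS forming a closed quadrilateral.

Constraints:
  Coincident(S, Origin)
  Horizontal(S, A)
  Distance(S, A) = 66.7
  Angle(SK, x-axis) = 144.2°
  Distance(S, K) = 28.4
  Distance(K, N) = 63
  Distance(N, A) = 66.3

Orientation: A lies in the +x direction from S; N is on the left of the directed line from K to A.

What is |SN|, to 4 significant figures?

60.53

Checks: |KN| = 63.00 ✓; |NA| = 66.30 ✓.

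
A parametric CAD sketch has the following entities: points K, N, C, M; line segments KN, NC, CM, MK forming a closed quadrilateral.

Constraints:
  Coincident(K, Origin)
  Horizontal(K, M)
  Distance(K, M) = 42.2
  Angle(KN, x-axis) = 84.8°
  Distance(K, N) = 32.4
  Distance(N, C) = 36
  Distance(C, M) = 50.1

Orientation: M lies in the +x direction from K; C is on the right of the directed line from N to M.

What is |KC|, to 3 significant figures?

8.13

Checks: K = (0.00, 0.00) ✓; |NC| = 36.00 ✓; |CM| = 50.10 ✓.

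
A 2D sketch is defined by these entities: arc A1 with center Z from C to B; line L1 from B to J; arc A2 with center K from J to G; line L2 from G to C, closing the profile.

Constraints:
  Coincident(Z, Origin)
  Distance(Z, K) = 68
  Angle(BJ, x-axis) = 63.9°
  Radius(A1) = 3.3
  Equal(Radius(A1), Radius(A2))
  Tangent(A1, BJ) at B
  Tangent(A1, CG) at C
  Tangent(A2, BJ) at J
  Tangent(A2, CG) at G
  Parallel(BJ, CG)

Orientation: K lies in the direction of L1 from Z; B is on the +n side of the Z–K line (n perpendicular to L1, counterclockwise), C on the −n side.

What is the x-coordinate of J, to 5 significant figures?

26.952

The slot axis is L1's direction at 63.9°, so u = (cos 63.9°, sin 63.9°) = (0.43994, 0.89803) and n = (−sin 63.9°, cos 63.9°) = (-0.89803, 0.43994). Z is at the origin and K lies 68.0 along u from Z, so K = 68.0·u = (29.916, 61.066). Tangency of A1 to both parallel lines with radius 3.3 puts B and C at Z ± 3.3·n: B = (-2.9635, 1.4518), C = (2.9635, -1.4518). Equal radii place J and G the same way about K: J = K + 3.3·n = (26.952, 62.518), G = K − 3.3·n = (32.879, 59.614). So J.x = 26.952.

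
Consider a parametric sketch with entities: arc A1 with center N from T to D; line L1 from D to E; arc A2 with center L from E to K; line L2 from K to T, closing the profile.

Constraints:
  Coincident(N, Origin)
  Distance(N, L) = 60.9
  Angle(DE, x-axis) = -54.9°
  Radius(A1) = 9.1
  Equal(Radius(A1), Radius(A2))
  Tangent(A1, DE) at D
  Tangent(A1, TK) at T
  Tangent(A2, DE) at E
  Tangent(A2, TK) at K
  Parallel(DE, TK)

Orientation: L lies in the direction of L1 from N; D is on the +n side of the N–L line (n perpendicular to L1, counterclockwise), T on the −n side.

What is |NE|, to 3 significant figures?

61.6

The slot axis is L1's direction at -54.9°, so u = (cos -54.9°, sin -54.9°) = (0.575, -0.818) and n = (−sin -54.9°, cos -54.9°) = (0.818, 0.575). N is at the origin and L lies 60.9 along u from N, so L = 60.9·u = (35.0, -49.8). Tangency of A1 to both parallel lines with radius 9.1 puts D and T at N ± 9.1·n: D = (7.45, 5.23), T = (-7.45, -5.23). Equal radii place E and K the same way about L: E = L + 9.1·n = (42.5, -44.6), K = L − 9.1·n = (27.6, -55.1). Then |NE| = |E − N| = 61.6.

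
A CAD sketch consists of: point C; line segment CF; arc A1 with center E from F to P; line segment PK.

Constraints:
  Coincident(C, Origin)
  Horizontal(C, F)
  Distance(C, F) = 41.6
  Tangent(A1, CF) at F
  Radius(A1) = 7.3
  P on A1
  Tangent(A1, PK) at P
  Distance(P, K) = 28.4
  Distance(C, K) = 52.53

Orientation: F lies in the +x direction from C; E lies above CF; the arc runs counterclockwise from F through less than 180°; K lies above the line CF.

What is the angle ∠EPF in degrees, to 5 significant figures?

34.154°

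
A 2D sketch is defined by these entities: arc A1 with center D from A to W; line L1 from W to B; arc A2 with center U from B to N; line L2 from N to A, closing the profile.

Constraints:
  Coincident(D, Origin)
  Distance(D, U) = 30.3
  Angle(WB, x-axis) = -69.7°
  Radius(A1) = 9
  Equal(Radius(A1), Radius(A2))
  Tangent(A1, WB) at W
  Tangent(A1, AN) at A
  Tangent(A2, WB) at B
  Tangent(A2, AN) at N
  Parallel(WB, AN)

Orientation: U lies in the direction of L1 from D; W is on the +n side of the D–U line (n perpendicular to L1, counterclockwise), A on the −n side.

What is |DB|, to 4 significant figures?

31.61

The slot axis is L1's direction at -69.7°, so u = (cos -69.7°, sin -69.7°) = (0.3469, -0.9379) and n = (−sin -69.7°, cos -69.7°) = (0.9379, 0.3469). D is at the origin and U lies 30.3 along u from D, so U = 30.3·u = (10.51, -28.42). Tangency of A1 to both parallel lines with radius 9.0 puts W and A at D ± 9.0·n: W = (8.441, 3.122), A = (-8.441, -3.122). Equal radii place B and N the same way about U: B = U + 9.0·n = (18.95, -25.30), N = U − 9.0·n = (2.071, -31.54). Then |DB| = |B − D| = 31.61.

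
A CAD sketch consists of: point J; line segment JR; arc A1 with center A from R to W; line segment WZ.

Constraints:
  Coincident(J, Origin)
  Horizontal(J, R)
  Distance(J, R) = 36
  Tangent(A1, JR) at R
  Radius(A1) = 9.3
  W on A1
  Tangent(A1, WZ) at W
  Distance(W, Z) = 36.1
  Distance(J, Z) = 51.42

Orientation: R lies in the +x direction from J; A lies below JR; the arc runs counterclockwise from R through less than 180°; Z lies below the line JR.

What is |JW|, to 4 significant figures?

28.14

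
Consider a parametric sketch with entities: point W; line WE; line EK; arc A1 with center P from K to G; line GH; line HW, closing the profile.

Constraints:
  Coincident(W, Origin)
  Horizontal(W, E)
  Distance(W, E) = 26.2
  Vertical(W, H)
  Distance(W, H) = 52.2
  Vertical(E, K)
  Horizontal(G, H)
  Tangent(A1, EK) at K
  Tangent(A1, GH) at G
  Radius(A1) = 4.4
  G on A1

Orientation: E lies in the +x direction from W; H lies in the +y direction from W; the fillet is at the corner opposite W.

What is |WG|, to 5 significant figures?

56.569

W is at the origin; WE is horizontal with |WE| = 26.2 and E on the +x side, so E = (26.200, 0.0000). W and H share the same x with |WH| = 52.2 and H on the +y side, so H = (0.0000, 52.200). The virtual corner opposite W is at (26.200, 52.200). A1 meets EK tangentially, so PK is at right angles to EK and A1 meets GH tangentially, so PG is at right angles to GH, with radius 4.4, so the center P sits 4.4 in from both sides at P = (21.800, 47.800). That places the tangent points at K = (26.200, 47.800) on EK and G = (21.800, 52.200) on GH. Then |WG| = |G − W| = 56.569.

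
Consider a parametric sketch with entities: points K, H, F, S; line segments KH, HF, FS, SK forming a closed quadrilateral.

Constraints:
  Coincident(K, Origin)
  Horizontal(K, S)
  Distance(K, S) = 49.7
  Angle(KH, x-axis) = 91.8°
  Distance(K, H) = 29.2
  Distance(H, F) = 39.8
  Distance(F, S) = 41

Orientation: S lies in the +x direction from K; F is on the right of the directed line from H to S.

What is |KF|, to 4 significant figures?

13.37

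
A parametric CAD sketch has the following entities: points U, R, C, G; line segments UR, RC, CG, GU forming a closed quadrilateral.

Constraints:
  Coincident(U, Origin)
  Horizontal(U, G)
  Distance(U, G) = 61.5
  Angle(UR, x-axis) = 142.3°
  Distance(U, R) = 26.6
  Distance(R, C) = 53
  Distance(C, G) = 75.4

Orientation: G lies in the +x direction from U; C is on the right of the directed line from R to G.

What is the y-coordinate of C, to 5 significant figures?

-34.427

Checks: U = (0.00, 0.00) ✓; |RC| = 53.00 ✓; |CG| = 75.40 ✓.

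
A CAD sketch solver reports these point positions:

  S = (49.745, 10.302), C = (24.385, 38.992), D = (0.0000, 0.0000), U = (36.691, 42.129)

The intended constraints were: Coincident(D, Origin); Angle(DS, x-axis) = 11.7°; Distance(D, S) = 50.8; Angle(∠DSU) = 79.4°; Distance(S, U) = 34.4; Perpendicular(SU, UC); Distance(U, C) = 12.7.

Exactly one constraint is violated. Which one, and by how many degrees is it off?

Perpendicular(SU, UC) — off by 8.00°.

D = (0.00, 0.00) ✓; DS at 11.70° ✓; |DS| = 50.80 ✓; ∠DSU = 79.40° ✓; |SU| = 34.40 ✓; ∠(SU, UC) = 82.00° ✗; |UC| = 12.70 ✓.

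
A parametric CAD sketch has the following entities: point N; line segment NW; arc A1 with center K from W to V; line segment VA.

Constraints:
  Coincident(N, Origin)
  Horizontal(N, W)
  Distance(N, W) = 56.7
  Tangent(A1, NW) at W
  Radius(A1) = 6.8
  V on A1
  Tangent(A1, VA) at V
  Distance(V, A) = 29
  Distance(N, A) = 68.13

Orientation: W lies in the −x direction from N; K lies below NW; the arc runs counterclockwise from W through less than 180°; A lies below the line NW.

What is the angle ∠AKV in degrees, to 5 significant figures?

76.804°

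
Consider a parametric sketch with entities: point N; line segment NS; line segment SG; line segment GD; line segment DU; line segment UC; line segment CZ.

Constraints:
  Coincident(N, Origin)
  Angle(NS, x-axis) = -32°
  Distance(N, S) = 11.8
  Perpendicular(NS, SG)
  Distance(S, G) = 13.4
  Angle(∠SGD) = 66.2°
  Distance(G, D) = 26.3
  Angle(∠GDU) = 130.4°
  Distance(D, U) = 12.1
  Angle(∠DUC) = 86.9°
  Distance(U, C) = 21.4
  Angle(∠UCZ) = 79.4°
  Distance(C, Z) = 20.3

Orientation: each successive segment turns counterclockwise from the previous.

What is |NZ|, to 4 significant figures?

8.902

N is at the origin; NS runs at -32.0° with length 11.8, so S = (10.01, -6.253). NS is perpendicular to SG, so SG runs at 58.00°; with |SG| = 13.4, G = (17.11, 5.111). ∠SGD = 66.2° gives GD at 171.8° from the x-axis; with |GD| = 26.3, D = (-8.923, 8.862). ∠GDU = 130.4° gives DU at -138.6° from the x-axis; with |DU| = 12.1, U = (-18.00, 0.8601). ∠DUC = 86.9° gives UC at -45.50° from the x-axis; with |UC| = 21.4, C = (-3.000, -14.40). ∠UCZ = 79.4° gives CZ at 55.10° from the x-axis; with |CZ| = 20.3, Z = (8.614, 2.246). Then |NZ| = |Z − N| = 8.902.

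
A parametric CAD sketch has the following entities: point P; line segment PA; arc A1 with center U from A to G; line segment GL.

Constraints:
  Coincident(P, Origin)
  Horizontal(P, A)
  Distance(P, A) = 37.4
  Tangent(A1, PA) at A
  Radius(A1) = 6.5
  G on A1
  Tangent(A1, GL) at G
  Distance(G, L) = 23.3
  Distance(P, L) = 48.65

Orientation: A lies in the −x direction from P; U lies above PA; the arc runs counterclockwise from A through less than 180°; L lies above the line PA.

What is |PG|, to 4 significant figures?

32.26

Checks: |UG| = 6.500 ✓; ∠(UG, GL) = 90.00° ✓; |GL| = 23.30 ✓; |PL| = 48.65 ✓.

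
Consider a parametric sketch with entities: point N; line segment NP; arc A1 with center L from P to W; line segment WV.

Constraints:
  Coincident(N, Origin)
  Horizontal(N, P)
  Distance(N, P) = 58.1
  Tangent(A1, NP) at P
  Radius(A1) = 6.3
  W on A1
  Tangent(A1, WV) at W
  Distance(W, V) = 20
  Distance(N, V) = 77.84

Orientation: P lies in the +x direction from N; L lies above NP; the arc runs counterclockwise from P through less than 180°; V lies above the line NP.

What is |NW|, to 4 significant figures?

62.94

N is at the origin; NP is horizontal with |NP| = 58.1 and P on the +x side, so P = (58.10, 0.000). A1 meets NP tangentially, so LP is at right angles to NP, so L = P + (0, 6.3) = (58.10, 6.300). Since LW ⟂ WV (tangency), |LV| = √(6.3² + 20.0²) = 20.97 regardless of where W sits on A1. So V lies on both circle(N, 77.84) and circle(L, 20.97); the above-NP intersection is V = (75.86, 17.45). W is the foot of the tangent from V: W = (62.90, 2.217).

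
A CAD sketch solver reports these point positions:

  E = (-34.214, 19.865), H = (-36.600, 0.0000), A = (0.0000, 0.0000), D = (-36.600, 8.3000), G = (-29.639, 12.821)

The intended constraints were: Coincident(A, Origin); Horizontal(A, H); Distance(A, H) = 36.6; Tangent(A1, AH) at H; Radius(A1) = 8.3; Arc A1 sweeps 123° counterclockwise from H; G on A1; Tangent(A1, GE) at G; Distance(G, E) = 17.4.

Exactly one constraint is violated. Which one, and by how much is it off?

Distance(G, E) = 17.4 — off by 9.00.

A = (0.00, 0.00) ✓; A.y = 0.00, H.y = 0.00 ✓; |AH| = 36.60 ✓; ∠(DH, HA) = 90.00° ✓; |DH| = 8.300 ✓; bearing(D→G) − bearing(D→H) = 123.0° ✓; |DG| = 8.300 ✓; ∠(DG, GE) = 90.00° ✓; |GE| = 8.399 ✗.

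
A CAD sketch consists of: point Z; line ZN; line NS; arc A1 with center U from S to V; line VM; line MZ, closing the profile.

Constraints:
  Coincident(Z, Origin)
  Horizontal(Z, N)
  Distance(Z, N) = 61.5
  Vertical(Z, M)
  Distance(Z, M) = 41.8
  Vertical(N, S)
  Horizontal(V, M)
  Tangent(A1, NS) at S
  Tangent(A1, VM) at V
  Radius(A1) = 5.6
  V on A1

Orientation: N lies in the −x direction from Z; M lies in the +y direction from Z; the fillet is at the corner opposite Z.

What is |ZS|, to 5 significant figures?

71.363

Z is at the origin; Z and N share the same y with |ZN| = 61.5 and N on the −x side, so N = (-61.500, 0.0000). Z and M share the same x with |ZM| = 41.8 and M on the +y side, so M = (0.0000, 41.800). The virtual corner opposite Z is at (-61.500, 41.800). Since A1 is tangent to NS there, US ⟂ NS and tangency of A1 to VM means the radius UV is perpendicular to VM, with radius 5.6, so the center U sits 5.6 in from both sides at U = (-55.900, 36.200). That places the tangent points at S = (-61.500, 36.200) on NS and V = (-55.900, 41.800) on VM. Then |ZS| = |S − Z| = 71.363.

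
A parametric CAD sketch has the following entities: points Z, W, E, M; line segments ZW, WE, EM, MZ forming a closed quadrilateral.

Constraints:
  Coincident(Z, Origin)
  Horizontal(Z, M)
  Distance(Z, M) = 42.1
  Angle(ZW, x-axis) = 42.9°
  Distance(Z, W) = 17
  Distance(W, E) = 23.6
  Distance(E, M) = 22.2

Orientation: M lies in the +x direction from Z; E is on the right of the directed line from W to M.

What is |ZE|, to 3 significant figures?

24.3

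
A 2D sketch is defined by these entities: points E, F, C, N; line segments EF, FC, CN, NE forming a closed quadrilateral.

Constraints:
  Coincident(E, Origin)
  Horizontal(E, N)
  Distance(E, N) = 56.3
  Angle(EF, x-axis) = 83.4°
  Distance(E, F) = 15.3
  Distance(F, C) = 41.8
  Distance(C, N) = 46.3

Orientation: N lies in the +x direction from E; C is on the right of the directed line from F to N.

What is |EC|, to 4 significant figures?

29.09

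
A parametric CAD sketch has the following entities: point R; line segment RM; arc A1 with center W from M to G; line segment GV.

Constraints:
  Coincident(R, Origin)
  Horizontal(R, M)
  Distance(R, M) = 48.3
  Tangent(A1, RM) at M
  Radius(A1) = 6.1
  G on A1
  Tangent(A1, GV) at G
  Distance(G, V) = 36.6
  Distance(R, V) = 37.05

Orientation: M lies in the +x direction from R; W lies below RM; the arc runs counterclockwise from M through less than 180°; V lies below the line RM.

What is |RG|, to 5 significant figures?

43.607

R is at the origin; R and M share the same y with |RM| = 48.3 and M on the +x side, so M = (48.300, 0.0000). Tangency of A1 to RM means the radius WM is perpendicular to RM, so W = M + (0, -6.1) = (48.300, -6.1000). Since WG ⟂ GV (tangency), |WV| = √(6.1² + 36.6²) = 37.105 regardless of where G sits on A1. So V lies on both circle(R, 37.05) and circle(W, 37.105); the below-RM intersection is V = (20.604, -30.792). G is the foot of the tangent from V: G = (43.547, -2.2762).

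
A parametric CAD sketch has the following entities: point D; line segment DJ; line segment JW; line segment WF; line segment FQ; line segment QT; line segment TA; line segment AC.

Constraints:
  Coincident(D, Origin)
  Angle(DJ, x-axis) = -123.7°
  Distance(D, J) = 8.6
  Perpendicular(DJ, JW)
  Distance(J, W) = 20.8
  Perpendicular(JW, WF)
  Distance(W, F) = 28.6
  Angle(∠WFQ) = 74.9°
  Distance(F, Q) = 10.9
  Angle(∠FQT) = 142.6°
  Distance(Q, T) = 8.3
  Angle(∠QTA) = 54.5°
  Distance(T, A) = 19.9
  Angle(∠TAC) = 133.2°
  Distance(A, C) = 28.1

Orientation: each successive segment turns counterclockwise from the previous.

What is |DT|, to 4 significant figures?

11.80

D is at the origin; DJ runs at -123.7° with length 8.6, so J = (-4.772, -7.155). DJ is perpendicular to JW, so JW runs at -33.70°; with |JW| = 20.8, W = (12.53, -18.70). JW ⟂ WF, so WF runs at 56.30°; with |WF| = 28.6, F = (28.40, 5.098). ∠WFQ = 74.9° gives FQ at 161.4° from the x-axis; with |FQ| = 10.9, Q = (18.07, 8.575). ∠FQT = 142.6° gives QT at -161.2° from the x-axis; with |QT| = 8.3, T = (10.21, 5.900). Then |DT| = |T − D| = 11.80.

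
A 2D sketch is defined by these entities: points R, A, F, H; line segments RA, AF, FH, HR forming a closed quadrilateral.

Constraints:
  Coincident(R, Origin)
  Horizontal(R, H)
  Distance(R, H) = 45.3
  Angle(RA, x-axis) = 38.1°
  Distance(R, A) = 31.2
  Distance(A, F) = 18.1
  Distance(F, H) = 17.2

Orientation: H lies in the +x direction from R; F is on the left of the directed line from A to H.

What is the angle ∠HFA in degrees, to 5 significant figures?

106.58°

Checks: |AF| = 18.10 ✓; |FH| = 17.20 ✓.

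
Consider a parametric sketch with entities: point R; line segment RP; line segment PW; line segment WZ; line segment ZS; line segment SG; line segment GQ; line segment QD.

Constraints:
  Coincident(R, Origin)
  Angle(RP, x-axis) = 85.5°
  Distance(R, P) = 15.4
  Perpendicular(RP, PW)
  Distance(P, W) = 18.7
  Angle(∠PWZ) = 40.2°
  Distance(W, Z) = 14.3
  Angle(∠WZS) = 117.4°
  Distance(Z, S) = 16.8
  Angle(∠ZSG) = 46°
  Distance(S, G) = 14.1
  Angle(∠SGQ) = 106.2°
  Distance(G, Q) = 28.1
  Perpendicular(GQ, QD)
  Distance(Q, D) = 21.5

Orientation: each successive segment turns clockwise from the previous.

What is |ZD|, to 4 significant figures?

23.33

R is at the origin; RP runs at 85.5° with length 15.4, so P = (1.208, 15.35). The perpendicularity gives PW at right angles to RP, so PW runs at -4.500°; with |PW| = 18.7, W = (19.85, 13.89). ∠PWZ = 40.2° gives WZ at -144.3° from the x-axis; with |WZ| = 14.3, Z = (8.238, 5.541). ∠WZS = 117.4° gives ZS at 153.1° from the x-axis; with |ZS| = 16.8, S = (-6.744, 13.14). ∠ZSG = 46.0° gives SG at 19.10° from the x-axis; with |SG| = 14.1, G = (6.579, 17.76). ∠SGQ = 106.2° gives GQ at -54.70° from the x-axis; with |GQ| = 28.1, Q = (22.82, -5.178). GQ ⟂ QD, so QD runs at -144.7°; with |QD| = 21.5, D = (5.270, -17.60). Then |ZD| = |D − Z| = 23.33.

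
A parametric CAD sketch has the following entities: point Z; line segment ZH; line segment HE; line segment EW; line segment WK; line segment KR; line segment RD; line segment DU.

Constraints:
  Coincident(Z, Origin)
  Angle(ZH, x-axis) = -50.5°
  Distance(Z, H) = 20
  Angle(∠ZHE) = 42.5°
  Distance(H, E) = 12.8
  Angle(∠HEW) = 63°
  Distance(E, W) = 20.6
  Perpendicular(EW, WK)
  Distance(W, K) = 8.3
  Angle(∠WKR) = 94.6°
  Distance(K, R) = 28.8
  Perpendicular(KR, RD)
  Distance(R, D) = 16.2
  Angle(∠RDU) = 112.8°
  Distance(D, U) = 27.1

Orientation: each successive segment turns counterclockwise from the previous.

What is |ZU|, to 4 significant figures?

10.73

KR ⟂ RD, so RD runs at 109.4°; with |RD| = 16.2, D = (19.73, 6.235). ∠RDU = 112.8° gives DU at 176.6° from the x-axis; with |DU| = 27.1, U = (-7.320, 7.842). Then |ZU| = |U − Z| = 10.73.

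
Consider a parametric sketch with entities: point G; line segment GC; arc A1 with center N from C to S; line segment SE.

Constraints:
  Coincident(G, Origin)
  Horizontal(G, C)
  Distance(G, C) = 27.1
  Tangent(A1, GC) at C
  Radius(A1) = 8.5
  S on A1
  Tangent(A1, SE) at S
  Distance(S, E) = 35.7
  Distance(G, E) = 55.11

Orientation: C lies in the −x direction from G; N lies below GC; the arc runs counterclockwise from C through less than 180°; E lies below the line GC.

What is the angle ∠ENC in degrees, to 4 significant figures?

172.3°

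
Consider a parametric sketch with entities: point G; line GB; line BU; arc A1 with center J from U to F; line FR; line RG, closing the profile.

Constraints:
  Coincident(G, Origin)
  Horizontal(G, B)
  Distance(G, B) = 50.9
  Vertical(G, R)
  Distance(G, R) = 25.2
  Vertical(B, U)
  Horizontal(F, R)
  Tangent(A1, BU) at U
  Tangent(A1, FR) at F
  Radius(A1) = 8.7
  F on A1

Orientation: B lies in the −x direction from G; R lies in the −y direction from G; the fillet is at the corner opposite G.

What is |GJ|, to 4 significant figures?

45.31

G is at the origin; G and B share the same y with |GB| = 50.9 and B on the −x side, so B = (-50.90, 0.000). G and R share the same x with |GR| = 25.2 and R on the −y side, so R = (0.000, -25.20). The virtual corner opposite G is at (-50.90, -25.20). Tangency of A1 to BU means the radius JU is perpendicular to BU and the tangent condition forces JF to be normal to FR, with radius 8.7, so the center J sits 8.7 in from both sides at J = (-42.20, -16.50). Then |GJ| = |J − G| = 45.31.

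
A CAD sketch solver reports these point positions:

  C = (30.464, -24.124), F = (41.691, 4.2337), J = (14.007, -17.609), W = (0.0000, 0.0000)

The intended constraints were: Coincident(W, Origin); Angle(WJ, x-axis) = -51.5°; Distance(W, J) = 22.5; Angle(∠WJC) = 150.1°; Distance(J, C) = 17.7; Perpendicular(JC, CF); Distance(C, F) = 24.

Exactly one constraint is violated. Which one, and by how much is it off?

Distance(C, F) = 24 — off by 6.50.

W = (0.00, 0.00) ✓; WJ at -51.50° ✓; |WJ| = 22.50 ✓; ∠WJC = 150.1° ✓; |JC| = 17.70 ✓; ∠(JC, CF) = 90.00° ✓; |CF| = 30.50 ✗.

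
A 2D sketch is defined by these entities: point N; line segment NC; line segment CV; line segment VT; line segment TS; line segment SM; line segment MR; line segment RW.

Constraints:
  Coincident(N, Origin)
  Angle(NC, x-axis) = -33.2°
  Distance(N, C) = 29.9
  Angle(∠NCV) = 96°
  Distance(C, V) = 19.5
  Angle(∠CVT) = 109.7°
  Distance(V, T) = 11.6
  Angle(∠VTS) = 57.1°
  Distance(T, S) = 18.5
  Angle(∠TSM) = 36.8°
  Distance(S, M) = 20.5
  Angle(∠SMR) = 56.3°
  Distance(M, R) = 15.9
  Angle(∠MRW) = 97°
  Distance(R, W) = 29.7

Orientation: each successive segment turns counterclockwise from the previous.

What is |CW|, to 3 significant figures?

15.0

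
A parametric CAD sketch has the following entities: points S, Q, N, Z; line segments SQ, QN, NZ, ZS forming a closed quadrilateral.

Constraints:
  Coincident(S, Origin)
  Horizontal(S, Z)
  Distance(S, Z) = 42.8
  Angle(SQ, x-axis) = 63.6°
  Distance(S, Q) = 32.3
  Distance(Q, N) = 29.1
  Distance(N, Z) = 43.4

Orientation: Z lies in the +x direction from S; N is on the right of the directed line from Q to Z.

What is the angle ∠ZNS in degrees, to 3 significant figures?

78.6°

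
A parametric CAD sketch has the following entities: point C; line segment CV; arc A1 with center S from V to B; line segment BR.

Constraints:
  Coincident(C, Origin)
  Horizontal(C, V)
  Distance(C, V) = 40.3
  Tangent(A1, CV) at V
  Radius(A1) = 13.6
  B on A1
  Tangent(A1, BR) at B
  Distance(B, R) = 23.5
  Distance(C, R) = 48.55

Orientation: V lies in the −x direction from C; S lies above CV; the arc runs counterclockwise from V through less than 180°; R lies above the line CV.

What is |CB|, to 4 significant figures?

30.80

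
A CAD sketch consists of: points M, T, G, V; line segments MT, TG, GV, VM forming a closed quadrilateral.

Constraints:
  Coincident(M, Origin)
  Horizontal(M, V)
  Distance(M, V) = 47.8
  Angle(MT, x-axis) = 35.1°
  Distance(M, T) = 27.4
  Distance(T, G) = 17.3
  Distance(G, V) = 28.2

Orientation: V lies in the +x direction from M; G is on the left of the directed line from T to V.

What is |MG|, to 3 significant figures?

44.7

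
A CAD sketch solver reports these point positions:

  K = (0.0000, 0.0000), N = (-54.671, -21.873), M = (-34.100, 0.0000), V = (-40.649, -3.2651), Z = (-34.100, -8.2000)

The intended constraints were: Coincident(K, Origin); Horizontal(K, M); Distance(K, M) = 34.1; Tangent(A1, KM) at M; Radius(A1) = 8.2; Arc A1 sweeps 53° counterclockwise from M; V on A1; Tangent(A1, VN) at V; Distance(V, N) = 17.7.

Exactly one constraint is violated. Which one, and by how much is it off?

Distance(V, N) = 17.7 — off by 5.60.

K = (0.00, 0.00) ✓; K.y = 0.00, M.y = 0.00 ✓; |KM| = 34.10 ✓; ∠(ZM, MK) = 90.00° ✓; |ZM| = 8.200 ✓; bearing(Z→V) − bearing(Z→M) = 53.00° ✓; |ZV| = 8.200 ✓; ∠(ZV, VN) = 90.00° ✓; |VN| = 23.30 ✗.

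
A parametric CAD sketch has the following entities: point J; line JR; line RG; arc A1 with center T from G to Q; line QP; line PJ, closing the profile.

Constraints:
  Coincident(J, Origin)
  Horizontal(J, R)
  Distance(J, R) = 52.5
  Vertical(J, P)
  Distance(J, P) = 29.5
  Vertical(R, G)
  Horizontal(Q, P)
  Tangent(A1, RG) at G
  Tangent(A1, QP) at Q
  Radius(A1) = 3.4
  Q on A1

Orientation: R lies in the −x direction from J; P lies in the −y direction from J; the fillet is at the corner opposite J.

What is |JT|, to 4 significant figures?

55.61

J is at the origin; JR is horizontal with |JR| = 52.5 and R on the −x side, so R = (-52.50, 0.000). JP is vertical with |JP| = 29.5 and P on the −y side, so P = (0.000, -29.50). The virtual corner opposite J is at (-52.50, -29.50). Since A1 is tangent to RG there, TG ⟂ RG and the tangent condition forces TQ to be normal to QP, with radius 3.4, so the center T sits 3.4 in from both sides at T = (-49.10, -26.10). Then |JT| = |T − J| = 55.61.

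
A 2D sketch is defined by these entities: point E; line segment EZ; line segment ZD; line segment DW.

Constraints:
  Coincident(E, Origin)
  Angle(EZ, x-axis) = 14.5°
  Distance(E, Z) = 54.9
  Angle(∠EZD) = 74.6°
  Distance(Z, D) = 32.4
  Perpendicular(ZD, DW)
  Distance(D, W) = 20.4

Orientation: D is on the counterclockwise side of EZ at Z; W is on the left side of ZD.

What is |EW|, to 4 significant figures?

37.09

∠EZD = 74.6°, so ZD runs at 14.5° + (180° − 74.6°) = 119.9° from the x-axis; with |ZD| = 32.4, D = Z + 32.4·(cos 119.9°, sin 119.9°) = (37.00, 41.83). The perpendicularity gives DW at right angles to ZD; with |DW| = 20.4 on the left of ZD, W = D + 20.4·(-0.8669, -0.4985) = (19.32, 31.66). Then |EW| = |W − E| = 37.09.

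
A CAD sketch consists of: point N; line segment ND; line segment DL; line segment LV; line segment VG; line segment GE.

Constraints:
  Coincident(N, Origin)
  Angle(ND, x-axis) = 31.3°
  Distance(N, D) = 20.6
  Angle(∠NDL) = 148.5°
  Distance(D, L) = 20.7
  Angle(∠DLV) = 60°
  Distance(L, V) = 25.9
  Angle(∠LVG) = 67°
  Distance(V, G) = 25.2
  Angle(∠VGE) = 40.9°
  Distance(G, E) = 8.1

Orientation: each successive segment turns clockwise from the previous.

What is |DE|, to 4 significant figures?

4.034

N is at the origin; ND runs at 31.3° with length 20.6, so D = (17.60, 10.70). ∠NDL = 148.5° gives DL at -0.2000° from the x-axis; with |DL| = 20.7, L = (38.30, 10.63). ∠DLV = 60.0° gives LV at -120.2° from the x-axis; with |LV| = 25.9, V = (25.27, -11.75). ∠LVG = 67.0° gives VG at 126.8° from the x-axis; with |VG| = 25.2, G = (10.18, 8.424). ∠VGE = 40.9° gives GE at -12.30° from the x-axis; with |GE| = 8.1, E = (18.09, 6.698). Then |DE| = |E − D| = 4.034.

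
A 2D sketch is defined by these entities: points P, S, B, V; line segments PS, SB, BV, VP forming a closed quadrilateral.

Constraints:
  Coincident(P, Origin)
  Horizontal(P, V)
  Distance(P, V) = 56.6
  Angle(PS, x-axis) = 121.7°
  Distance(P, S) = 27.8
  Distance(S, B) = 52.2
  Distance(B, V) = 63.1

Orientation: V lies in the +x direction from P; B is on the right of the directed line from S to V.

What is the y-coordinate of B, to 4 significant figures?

-26.63

Checks: |SB| = 52.20 ✓; |BV| = 63.10 ✓.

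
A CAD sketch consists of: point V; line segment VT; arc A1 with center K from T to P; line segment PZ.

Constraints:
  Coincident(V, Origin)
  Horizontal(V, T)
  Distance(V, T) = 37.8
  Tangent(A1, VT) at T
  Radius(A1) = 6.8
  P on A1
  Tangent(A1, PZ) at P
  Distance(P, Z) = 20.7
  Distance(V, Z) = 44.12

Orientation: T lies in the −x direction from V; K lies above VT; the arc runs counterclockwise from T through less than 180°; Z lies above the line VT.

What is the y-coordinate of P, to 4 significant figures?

7.732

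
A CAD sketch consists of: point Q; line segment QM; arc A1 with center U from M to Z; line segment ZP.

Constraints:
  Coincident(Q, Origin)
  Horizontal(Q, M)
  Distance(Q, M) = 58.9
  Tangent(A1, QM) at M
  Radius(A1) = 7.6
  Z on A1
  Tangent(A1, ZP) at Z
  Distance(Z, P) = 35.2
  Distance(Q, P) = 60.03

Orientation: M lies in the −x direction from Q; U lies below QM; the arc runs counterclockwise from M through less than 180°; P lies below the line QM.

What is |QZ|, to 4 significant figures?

66.15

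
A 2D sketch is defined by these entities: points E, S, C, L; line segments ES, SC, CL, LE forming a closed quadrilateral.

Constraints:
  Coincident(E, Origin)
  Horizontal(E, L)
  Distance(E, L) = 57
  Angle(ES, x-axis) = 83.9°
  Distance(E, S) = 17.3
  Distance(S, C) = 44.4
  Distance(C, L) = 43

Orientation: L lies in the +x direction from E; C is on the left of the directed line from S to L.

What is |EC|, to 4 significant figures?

56.40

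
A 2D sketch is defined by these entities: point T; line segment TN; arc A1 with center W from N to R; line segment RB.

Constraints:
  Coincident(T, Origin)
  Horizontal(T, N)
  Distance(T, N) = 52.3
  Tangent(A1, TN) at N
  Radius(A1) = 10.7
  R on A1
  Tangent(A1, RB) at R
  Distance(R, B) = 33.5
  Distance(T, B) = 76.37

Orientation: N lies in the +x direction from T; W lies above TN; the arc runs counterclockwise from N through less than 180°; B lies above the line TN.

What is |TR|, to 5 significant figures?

63.948

Checks: |WN| = 10.70 ✓; |WR| = 10.70 ✓; ∠(WR, RB) = 90.00° ✓; |RB| = 33.50 ✓; |TB| = 76.37 ✓.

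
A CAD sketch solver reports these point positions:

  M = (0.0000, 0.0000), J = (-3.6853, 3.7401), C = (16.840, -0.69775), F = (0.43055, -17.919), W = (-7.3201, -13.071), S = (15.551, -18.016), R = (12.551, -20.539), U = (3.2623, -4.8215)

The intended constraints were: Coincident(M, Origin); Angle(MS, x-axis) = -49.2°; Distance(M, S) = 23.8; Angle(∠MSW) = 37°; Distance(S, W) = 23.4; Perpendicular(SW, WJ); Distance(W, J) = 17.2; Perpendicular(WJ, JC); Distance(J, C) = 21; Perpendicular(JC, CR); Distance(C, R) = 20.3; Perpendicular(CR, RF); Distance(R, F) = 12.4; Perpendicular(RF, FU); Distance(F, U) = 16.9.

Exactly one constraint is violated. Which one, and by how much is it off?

Distance(F, U) = 16.9 — off by 3.50.

M = (0.00, 0.00) ✓; MS at -49.20° ✓; |MS| = 23.80 ✓; ∠MSW = 37.00° ✓; |SW| = 23.40 ✓; ∠(SW, WJ) = 90.00° ✓; |WJ| = 17.20 ✓; ∠(WJ, JC) = 90.00° ✓; |JC| = 21.00 ✓; ∠(JC, CR) = 90.00° ✓; |CR| = 20.30 ✓; ∠(CR, RF) = 90.00° ✓; |RF| = 12.40 ✓; ∠(RF, FU) = 90.00° ✓; |FU| = 13.40 ✗.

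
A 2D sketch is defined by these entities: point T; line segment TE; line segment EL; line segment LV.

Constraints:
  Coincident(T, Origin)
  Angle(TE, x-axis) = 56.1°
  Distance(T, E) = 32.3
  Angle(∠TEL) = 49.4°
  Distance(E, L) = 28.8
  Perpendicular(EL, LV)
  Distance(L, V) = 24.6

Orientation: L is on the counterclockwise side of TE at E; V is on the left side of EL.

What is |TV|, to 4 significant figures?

7.780

∠TEL = 49.4°, so EL runs at 56.1° + (180° − 49.4°) = 186.7° from the x-axis; with |EL| = 28.8, L = E + 28.8·(cos 186.7°, sin 186.7°) = (-10.59, 23.45). The perpendicularity gives LV at right angles to EL; with |LV| = 24.6 on the left of EL, V = L + 24.6·(0.1167, -0.9932) = (-7.718, -0.9827). Then |TV| = |V − T| = 7.780.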